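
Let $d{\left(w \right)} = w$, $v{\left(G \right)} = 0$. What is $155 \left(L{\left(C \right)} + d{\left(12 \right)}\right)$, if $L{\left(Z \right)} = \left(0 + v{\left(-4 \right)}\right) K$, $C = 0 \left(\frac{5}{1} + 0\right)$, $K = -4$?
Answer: $1860$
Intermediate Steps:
$C = 0$ ($C = 0 \left(5 \cdot 1 + 0\right) = 0 \left(5 + 0\right) = 0 \cdot 5 = 0$)
$L{\left(Z \right)} = 0$ ($L{\left(Z \right)} = \left(0 + 0\right) \left(-4\right) = 0 \left(-4\right) = 0$)
$155 \left(L{\left(C \right)} + d{\left(12 \right)}\right) = 155 \left(0 + 12\right) = 155 \cdot 12 = 1860$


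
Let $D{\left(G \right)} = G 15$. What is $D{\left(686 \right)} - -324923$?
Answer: $335213$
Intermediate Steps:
$D{\left(G \right)} = 15 G$
$D{\left(686 \right)} - -324923 = 15 \cdot 686 - -324923 = 10290 + 324923 = 335213$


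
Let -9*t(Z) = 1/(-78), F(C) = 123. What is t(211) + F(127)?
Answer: 86347/702 ≈ 123.00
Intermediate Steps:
t(Z) = 1/702 (t(Z) = -⅑/(-78) = -⅑*(-1/78) = 1/702)
t(211) + F(127) = 1/702 + 123 = 86347/702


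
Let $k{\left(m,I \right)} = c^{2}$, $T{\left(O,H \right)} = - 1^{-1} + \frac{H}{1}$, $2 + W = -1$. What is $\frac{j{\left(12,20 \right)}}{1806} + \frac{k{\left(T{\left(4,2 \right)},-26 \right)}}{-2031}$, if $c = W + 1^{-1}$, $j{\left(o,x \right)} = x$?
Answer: $\frac{5566}{611331} \approx 0.0091047$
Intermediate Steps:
$W = -3$ ($W = -2 - 1 = -3$)
$c = -2$ ($c = -3 + 1^{-1} = -3 + 1 = -2$)
$T{\left(O,H \right)} = -1 + H$ ($T{\left(O,H \right)} = \left(-1\right) 1 + H 1 = -1 + H$)
$k{\left(m,I \right)} = 4$ ($k{\left(m,I \right)} = \left(-2\right)^{2} = 4$)
$\frac{j{\left(12,20 \right)}}{1806} + \frac{k{\left(T{\left(4,2 \right)},-26 \right)}}{-2031} = \frac{20}{1806} + \frac{4}{-2031} = 20 \cdot \frac{1}{1806} + 4 \left(- \frac{1}{2031}\right) = \frac{10}{903} - \frac{4}{2031} = \frac{5566}{611331}$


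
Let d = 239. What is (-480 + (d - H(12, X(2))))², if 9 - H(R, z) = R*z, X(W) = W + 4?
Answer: 31684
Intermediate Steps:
X(W) = 4 + W
H(R, z) = 9 - R*z
(-480 + (d - H(12, X(2))))² = (-480 + (239 - (9 - 1*12*(4 + 2))))² = (-480 + (239 - (9 - 1*12*6)))² = (-480 + (239 - (9 - 72)))² = (-480 + (239 - 1*(-63)))² = (-480 + (239 + 63))² = (-480 + 302)² = (-178)² = 31684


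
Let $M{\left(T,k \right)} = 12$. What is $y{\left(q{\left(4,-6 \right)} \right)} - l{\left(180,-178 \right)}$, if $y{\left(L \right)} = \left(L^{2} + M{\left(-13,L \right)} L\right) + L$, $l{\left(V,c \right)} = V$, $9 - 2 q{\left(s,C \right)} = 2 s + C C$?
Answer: $- \frac{405}{4} \approx -101.25$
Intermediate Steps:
$q{\left(s,C \right)} = \frac{9}{2} - s - \frac{C^{2}}{2}$ ($q{\left(s,C \right)} = \frac{9}{2} - \frac{2 s + C C}{2} = \frac{9}{2} - \frac{2 s + C^{2}}{2} = \frac{9}{2} - \frac{C^{2} + 2 s}{2} = \frac{9}{2} - \left(s + \frac{C^{2}}{2}\right) = \frac{9}{2} - s - \frac{C^{2}}{2}$)
$y{\left(L \right)} = L^{2} + 13 L$ ($y{\left(L \right)} = \left(L^{2} + 12 L\right) + L = L^{2} + 13 L$)
$y{\left(q{\left(4,-6 \right)} \right)} - l{\left(180,-178 \right)} = \left(\frac{9}{2} - 4 - \frac{\left(-6\right)^{2}}{2}\right) \left(13 - \left(- \frac{1}{2} + 18\right)\right) - 180 = \left(\frac{9}{2} - 4 - 18\right) \left(13 - \frac{35}{2}\right) - 180 = - \frac{35 \left(13 - \frac{35}{2}\right)}{2} - 180 = \left(- \frac{35}{2}\right) \left(- \frac{9}{2}\right) - 180 = \frac{315}{4} - 180 = - \frac{405}{4}$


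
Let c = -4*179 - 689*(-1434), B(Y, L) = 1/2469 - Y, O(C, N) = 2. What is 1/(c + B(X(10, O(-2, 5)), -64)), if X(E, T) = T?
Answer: 2469/2437663453 ≈ 1.0129e-6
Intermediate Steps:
B(Y, L) = 1/2469 - Y
c = 987310 (c = -716 + 988026 = 987310)
1/(c + B(X(10, O(-2, 5)), -64)) = 1/(987310 + (1/2469 - 1*2)) = 1/(987310 + (1/2469 - 2)) = 1/(987310 - 4937/2469) = 1/(2437663453/2469) = 2469/2437663453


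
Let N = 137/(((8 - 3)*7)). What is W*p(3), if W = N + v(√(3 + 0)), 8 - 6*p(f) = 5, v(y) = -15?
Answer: -194/35 ≈ -5.5429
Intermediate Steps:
p(f) = ½ (p(f) = 4/3 - ⅙*5 = 4/3 - ⅚ = ½)
N = 137/35 (N = 137/((5*7)) = 137/35 ≈ 3.9143)
W = -388/35 (W = 137/35 - 15 = -388/35 ≈ -11.086)
W*p(3) = -388/35*½ = -194/35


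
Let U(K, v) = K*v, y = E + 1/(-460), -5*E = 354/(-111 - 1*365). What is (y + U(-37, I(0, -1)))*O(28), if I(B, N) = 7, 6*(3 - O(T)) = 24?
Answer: 14169637/54740 ≈ 258.85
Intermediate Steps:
O(T) = -1 (O(T) = 3 - 1/6*24 = 3 - 4 = -1)
E = 177/1190 (E = -354/(5*(-111 - 1*365)) = -354/(5*(-111 - 365)) = -354/(5*(-476)) = -354*(-1)/(5*476) = -1/5*(-177/238) = 177/1190 ≈ 0.14874)
y = 8023/54740 (y = 177/1190 + 1/(-460) = 177/1190 - 1/460 = 8023/54740 ≈ 0.14657)
(y + U(-37, I(0, -1)))*O(28) = (8023/54740 - 37*7)*(-1) = (8023/54740 - 259)*(-1) = -14169637/54740*(-1) = 14169637/54740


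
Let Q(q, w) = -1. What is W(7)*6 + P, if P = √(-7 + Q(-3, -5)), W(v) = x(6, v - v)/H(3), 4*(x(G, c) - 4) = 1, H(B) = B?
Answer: 17/2 + 2*I*√2 ≈ 8.5 + 2.8284*I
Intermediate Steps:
x(G, c) = 17/4 (x(G, c) = 4 + (¼)*1 = 4 + ¼ = 17/4)
W(v) = 17/12 (W(v) = (17/4)/3 = (17/4)*(⅓) = 17/12)
P = 2*I*√2 (P = √(-7 - 1) = √(-8) = 2*I*√2 ≈ 2.8284*I)
W(7)*6 + P = (17/12)*6 + 2*I*√2 = 17/2 + 2*I*√2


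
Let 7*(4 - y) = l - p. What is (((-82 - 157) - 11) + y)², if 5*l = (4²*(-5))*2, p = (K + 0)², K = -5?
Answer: 2772225/49 ≈ 56576.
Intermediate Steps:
p = 25 (p = (-5 + 0)² = (-5)² = 25)
l = -32 (l = ((4²*(-5))*2)/5 = ((16*(-5))*2)/5 = (-80*2)/5 = (⅕)*(-160) = -32)
y = 85/7 (y = 4 - (-32 - 1*25)/7 = 4 - (-32 - 25)/7 = 4 - ⅐*(-57) = 4 + 57/7 = 85/7 ≈ 12.143)
(((-82 - 157) - 11) + y)² = (((-82 - 157) - 11) + 85/7)² = ((-239 - 11) + 85/7)² = (-250 + 85/7)² = (-1665/7)² = 2772225/49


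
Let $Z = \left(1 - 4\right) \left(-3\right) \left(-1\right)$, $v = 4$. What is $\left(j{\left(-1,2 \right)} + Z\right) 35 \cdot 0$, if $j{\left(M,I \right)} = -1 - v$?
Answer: $0$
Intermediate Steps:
$j{\left(M,I \right)} = -5$ ($j{\left(M,I \right)} = -1 - 4 = -5$)
$Z = -9$ ($Z = \left(1 - 4\right) \left(-3\right) \left(-1\right) = \left(-3\right) \left(-3\right) \left(-1\right) = 9 \left(-1\right) = -9$)
$\left(j{\left(-1,2 \right)} + Z\right) 35 \cdot 0 = \left(-5 - 9\right) 35 \cdot 0 = \left(-14\right) 35 \cdot 0 = \left(-490\right) 0 = 0$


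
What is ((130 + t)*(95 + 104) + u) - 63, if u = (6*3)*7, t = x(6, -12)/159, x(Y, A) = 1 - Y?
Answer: 4122352/159 ≈ 25927.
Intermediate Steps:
t = -5/159 (t = (1 - 1*6)/159 = (1 - 6)*(1/159) = -5*1/159 = -5/159 ≈ -0.031447)
u = 126 (u = 18*7 = 126)
((130 + t)*(95 + 104) + u) - 63 = ((130 - 5/159)*(95 + 104) + 126) - 63 = ((20665/159)*199 + 126) - 63 = (4112335/159 + 126) - 63 = 4132369/159 - 63 = 4122352/159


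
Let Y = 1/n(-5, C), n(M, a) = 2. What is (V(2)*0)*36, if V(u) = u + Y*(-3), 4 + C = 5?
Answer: 0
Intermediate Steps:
C = 1 (C = -4 + 5 = 1)
Y = ½ (Y = 1/2 = ½ ≈ 0.50000)
V(u) = -3/2 + u (V(u) = u + (½)*(-3) = u - 3/2 = -3/2 + u)
(V(2)*0)*36 = ((-3/2 + 2)*0)*36 = ((½)*0)*36 = 0*36 = 0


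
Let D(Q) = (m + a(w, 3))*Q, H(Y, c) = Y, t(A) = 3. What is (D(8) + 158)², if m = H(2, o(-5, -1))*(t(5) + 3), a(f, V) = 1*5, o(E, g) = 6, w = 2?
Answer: 86436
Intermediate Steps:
a(f, V) = 5
m = 12 (m = 2*(3 + 3) = 2*6 = 12)
D(Q) = 17*Q (D(Q) = (12 + 5)*Q = 17*Q)
(D(8) + 158)² = (17*8 + 158)² = (136 + 158)² = 294² = 86436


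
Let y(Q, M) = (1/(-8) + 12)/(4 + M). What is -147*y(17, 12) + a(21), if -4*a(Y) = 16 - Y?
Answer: -13805/128 ≈ -107.85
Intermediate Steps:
y(Q, M) = 95/(8*(4 + M)) (y(Q, M) = (1*(-⅛) + 12)/(4 + M) = (-⅛ + 12)/(4 + M) = 95/(8*(4 + M)))
a(Y) = -4 + Y/4 (a(Y) = -(16 - Y)/4 = -4 + Y/4)
-147*y(17, 12) + a(21) = -13965/(8*(4 + 12)) + (-4 + (¼)*21) = -13965/(8*16) + (-4 + 21/4) = -13965/(8*16) + 5/4 = -147*95/128 + 5/4 = -13965/128 + 5/4 = -13805/128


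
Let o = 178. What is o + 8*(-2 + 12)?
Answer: 258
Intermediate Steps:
o + 8*(-2 + 12) = 178 + 8*(-2 + 12) = 178 + 8*10 = 178 + 80 = 258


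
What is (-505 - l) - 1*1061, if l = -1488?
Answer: -78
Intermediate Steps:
(-505 - l) - 1*1061 = (-505 - 1*(-1488)) - 1*1061 = (-505 + 1488) - 1061 = 983 - 1061 = -78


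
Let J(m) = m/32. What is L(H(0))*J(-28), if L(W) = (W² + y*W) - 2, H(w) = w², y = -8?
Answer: 7/4 ≈ 1.7500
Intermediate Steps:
J(m) = m/32 (J(m) = m*(1/32) = m/32)
L(W) = -2 + W² - 8*W (L(W) = (W² - 8*W) - 2 = -2 + W² - 8*W)
L(H(0))*J(-28) = (-2 + (0²)² - 8*0²)*((1/32)*(-28)) = (-2 + 0² - 8*0)*(-7/8) = (-2 + 0 + 0)*(-7/8) = -2*(-7/8) = 7/4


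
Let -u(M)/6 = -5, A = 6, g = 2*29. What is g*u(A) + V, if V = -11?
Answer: 1729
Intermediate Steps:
g = 58
u(M) = 30 (u(M) = -6*(-5) = 30)
g*u(A) + V = 58*30 - 11 = 1740 - 11 = 1729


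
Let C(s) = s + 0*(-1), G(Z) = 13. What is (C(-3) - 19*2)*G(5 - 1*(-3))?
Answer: -533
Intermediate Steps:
C(s) = s (C(s) = s + 0 = s)
(C(-3) - 19*2)*G(5 - 1*(-3)) = (-3 - 19*2)*13 = (-3 - 38)*13 = -41*13 = -533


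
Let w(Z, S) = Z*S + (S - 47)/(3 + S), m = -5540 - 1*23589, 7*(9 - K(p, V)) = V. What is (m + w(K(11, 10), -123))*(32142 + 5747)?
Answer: -95667641105/84 ≈ -1.1389e+9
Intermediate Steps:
K(p, V) = 9 - V/7
m = -29129 (m = -5540 - 23589 = -29129)
w(Z, S) = S*Z + (-47 + S)/(3 + S)
(m + w(K(11, 10), -123))*(32142 + 5747) = (-29129 + (-47 - 123 + (9 - ⅐*10)*(-123)² + 3*(-123)*(9 - ⅐*10))/(3 - 123))*(32142 + 5747) = (-29129 + (-47 - 123 + (9 - 10/7)*15129 + 3*(-123)*(9 - 10/7))/(-120))*37889 = (-29129 - (-47 - 123 + (53/7)*15129 + 3*(-123)*(53/7))/120)*37889 = (-29129 - (-47 - 123 + 801837/7 - 19557/7)/120)*37889 = (-29129 - 1/120*781090/7)*37889 = (-29129 - 78109/84)*37889 = -2524945/84*37889 = -95667641105/84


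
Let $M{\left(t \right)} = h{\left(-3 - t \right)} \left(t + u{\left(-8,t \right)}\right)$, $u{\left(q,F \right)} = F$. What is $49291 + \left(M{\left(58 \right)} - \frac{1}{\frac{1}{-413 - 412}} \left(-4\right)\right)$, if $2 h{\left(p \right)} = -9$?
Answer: $45469$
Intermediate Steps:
$h{\left(p \right)} = - \frac{9}{2}$ ($h{\left(p \right)} = \frac{1}{2} \left(-9\right) = - \frac{9}{2}$)
$M{\left(t \right)} = - 9 t$ ($M{\left(t \right)} = - \frac{9 \left(t + t\right)}{2} = - \frac{9 \cdot 2 t}{2} = - 9 t$)
$49291 + \left(M{\left(58 \right)} - \frac{1}{\frac{1}{-413 - 412}} \left(-4\right)\right) = 49291 - \left(522 + \frac{1}{\frac{1}{-413 - 412}} \left(-4\right)\right) = 49291 - \left(522 + \frac{1}{\frac{1}{-825}} \left(-4\right)\right) = 49291 - \left(522 + \frac{1}{- \frac{1}{825}} \left(-4\right)\right) = 49291 - \left(522 - -3300\right) = 49291 - 3822 = 45469$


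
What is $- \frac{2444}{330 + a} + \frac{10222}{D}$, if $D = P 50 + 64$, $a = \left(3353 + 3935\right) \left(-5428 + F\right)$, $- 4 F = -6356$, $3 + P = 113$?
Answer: $\frac{71501950365}{38917818082} \approx 1.8373$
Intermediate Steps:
$P = 110$ ($P = -3 + 113 = 110$)
$F = 1589$ ($F = \left(- \frac{1}{4}\right) \left(-6356\right) = 1589$)
$a = -27978632$ ($a = \left(3353 + 3935\right) \left(-5428 + 1589\right) = 7288 \left(-3839\right) = -27978632$)
$D = 5564$ ($D = 110 \cdot 50 + 64 = 5500 + 64 = 5564$)
$- \frac{2444}{330 + a} + \frac{10222}{D} = - \frac{2444}{330 - 27978632} + \frac{10222}{5564} = - \frac{2444}{-27978302} + 10222 \cdot \frac{1}{5564} = \left(-2444\right) \left(- \frac{1}{27978302}\right) + \frac{5111}{2782} = \frac{1222}{13989151} + \frac{5111}{2782} = \frac{71501950365}{38917818082}$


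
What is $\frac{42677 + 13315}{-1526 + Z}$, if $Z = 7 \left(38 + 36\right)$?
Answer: $- \frac{2333}{42} \approx -55.548$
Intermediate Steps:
$Z = 518$ ($Z = 7 \cdot 74 = 518$)
$\frac{42677 + 13315}{-1526 + Z} = \frac{42677 + 13315}{-1526 + 518} = \frac{55992}{-1008} = 55992 \left(- \frac{1}{1008}\right) = - \frac{2333}{42}$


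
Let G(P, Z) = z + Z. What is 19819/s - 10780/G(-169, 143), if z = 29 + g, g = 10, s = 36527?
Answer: -27868143/474851 ≈ -58.688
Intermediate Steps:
z = 39 (z = 29 + 10 = 39)
G(P, Z) = 39 + Z
19819/s - 10780/G(-169, 143) = 19819/36527 - 10780/(39 + 143) = 19819*(1/36527) - 10780/182 = 19819/36527 - 10780*1/182 = 19819/36527 - 770/13 = -27868143/474851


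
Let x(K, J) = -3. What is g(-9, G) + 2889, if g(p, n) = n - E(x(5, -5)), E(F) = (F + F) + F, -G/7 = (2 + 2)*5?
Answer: 2758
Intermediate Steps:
G = -140 (G = -7*(2 + 2)*5 = -28*5 = -7*20 = -140)
E(F) = 3*F (E(F) = 2*F + F = 3*F)
g(p, n) = 9 + n (g(p, n) = n - 3*(-3) = n - 1*(-9) = n + 9 = 9 + n)
g(-9, G) + 2889 = (9 - 140) + 2889 = -131 + 2889 = 2758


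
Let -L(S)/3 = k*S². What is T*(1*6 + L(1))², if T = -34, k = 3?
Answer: -306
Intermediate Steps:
L(S) = -9*S²
T*(1*6 + L(1))² = -34*(1*6 - 9*1²)² = -34*(6 - 9*1)² = -34*(6 - 9)² = -34*(-3)² = -34*9 = -306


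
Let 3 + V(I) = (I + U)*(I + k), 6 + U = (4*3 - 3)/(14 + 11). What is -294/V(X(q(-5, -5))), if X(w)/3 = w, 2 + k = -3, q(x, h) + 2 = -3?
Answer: -490/683 ≈ -0.71742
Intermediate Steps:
q(x, h) = -5 (q(x, h) = -2 - 3 = -5)
k = -5 (k = -2 - 3 = -5)
U = -141/25 (U = -6 + (4*3 - 3)/(14 + 11) = -6 + (12 - 3)/25 = -6 + 9*(1/25) = -6 + 9/25 = -141/25 ≈ -5.6400)
X(w) = 3*w
V(I) = -3 + (-5 + I)*(-141/25 + I) (V(I) = -3 + (I - 141/25)*(I - 5) = -3 + (-141/25 + I)*(-5 + I) = -3 + (-5 + I)*(-141/25 + I))
-294/V(X(q(-5, -5))) = -294/(126/5 + (3*(-5))² - 798*(-5)/25) = -294/(126/5 + (-15)² - 266/25*(-15)) = -294/(126/5 + 225 + 798/5) = -294/2049/5 = -294*5/2049 = -490/683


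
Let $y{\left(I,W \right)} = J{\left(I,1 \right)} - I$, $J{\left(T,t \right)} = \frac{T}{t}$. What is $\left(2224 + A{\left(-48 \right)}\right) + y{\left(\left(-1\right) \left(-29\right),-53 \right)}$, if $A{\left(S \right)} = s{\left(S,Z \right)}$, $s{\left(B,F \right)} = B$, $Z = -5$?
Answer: $2176$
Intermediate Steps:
$A{\left(S \right)} = S$
$y{\left(I,W \right)} = 0$ ($y{\left(I,W \right)} = \frac{I}{1} - I = I 1 - I = I - I = 0$)
$\left(2224 + A{\left(-48 \right)}\right) + y{\left(\left(-1\right) \left(-29\right),-53 \right)} = \left(2224 - 48\right) + 0 = 2176 + 0 = 2176$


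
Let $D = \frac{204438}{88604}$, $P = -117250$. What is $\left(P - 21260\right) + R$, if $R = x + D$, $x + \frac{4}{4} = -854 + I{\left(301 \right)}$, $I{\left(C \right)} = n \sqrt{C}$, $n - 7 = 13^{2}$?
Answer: $- \frac{6174046011}{44302} + 176 \sqrt{301} \approx -1.3631 \cdot 10^{5}$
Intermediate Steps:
$n = 176$ ($n = 7 + 13^{2} = 7 + 169 = 176$)
$D = \frac{102219}{44302}$ ($D = 204438 \cdot \frac{1}{88604} = \frac{102219}{44302} \approx 2.3073$)
$I{\left(C \right)} = 176 \sqrt{C}$
$x = -855 + 176 \sqrt{301}$ ($x = -1 - \left(854 - 176 \sqrt{301}\right) = -855 + 176 \sqrt{301} \approx 2198.5$)
$R = - \frac{37775991}{44302} + 176 \sqrt{301}$ ($R = \left(-855 + 176 \sqrt{301}\right) + \frac{102219}{44302} = - \frac{37775991}{44302} + 176 \sqrt{301} \approx 2200.8$)
$\left(P - 21260\right) + R = \left(-117250 - 21260\right) - \left(\frac{37775991}{44302} - 176 \sqrt{301}\right) = -138510 - \left(\frac{37775991}{44302} - 176 \sqrt{301}\right) = - \frac{6174046011}{44302} + 176 \sqrt{301}$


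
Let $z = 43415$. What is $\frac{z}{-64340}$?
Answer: $- \frac{8683}{12868} \approx -0.67477$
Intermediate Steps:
$\frac{z}{-64340} = \frac{43415}{-64340} = 43415 \left(- \frac{1}{64340}\right) = - \frac{8683}{12868}$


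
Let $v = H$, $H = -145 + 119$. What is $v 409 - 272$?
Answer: $-10906$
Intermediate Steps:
$H = -26$
$v = -26$
$v 409 - 272 = \left(-26\right) 409 - 272 = -10634 - 272 = -10906$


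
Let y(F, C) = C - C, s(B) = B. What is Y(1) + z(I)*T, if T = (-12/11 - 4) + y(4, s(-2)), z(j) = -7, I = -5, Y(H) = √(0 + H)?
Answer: 403/11 ≈ 36.636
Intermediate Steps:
Y(H) = √H
y(F, C) = 0
T = -56/11 (T = (-12/11 - 4) + 0 = -56/11 + 0 = -56/11 ≈ -5.0909)
Y(1) + z(I)*T = √1 - 7*(-56/11) = 1 + 392/11 = 403/11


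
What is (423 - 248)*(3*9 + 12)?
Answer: 6825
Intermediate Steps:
(423 - 248)*(3*9 + 12) = 175*(27 + 12) = 175*39 = 6825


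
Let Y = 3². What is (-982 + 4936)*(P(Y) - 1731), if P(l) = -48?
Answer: -7034166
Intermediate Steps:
Y = 9
(-982 + 4936)*(P(Y) - 1731) = (-982 + 4936)*(-48 - 1731) = 3954*(-1779) = -7034166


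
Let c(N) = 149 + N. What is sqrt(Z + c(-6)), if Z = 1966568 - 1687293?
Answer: sqrt(279418) ≈ 528.60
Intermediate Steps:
Z = 279275
sqrt(Z + c(-6)) = sqrt(279275 + (149 - 6)) = sqrt(279275 + 143) = sqrt(279418)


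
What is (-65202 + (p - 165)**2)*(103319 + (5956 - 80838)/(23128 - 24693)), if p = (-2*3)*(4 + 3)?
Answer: -3616025072301/1565 ≈ -2.3106e+9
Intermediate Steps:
p = -42 (p = -6*7 = -42)
(-65202 + (p - 165)**2)*(103319 + (5956 - 80838)/(23128 - 24693)) = (-65202 + (-42 - 165)**2)*(103319 + (5956 - 80838)/(23128 - 24693)) = (-65202 + (-207)**2)*(103319 - 74882/(-1565)) = (-65202 + 42849)*(103319 - 74882*(-1/1565)) = -22353*(103319 + 74882/1565) = -22353*161769117/1565 = -3616025072301/1565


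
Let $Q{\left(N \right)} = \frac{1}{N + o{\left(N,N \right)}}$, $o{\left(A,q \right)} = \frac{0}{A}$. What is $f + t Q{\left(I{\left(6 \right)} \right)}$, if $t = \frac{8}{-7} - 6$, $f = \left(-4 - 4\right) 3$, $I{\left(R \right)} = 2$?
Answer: $- \frac{193}{7} \approx -27.571$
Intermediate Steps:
$f = -24$ ($f = \left(-8\right) 3 = -24$)
$o{\left(A,q \right)} = 0$
$Q{\left(N \right)} = \frac{1}{N}$ ($Q{\left(N \right)} = \frac{1}{N + 0} = \frac{1}{N}$)
$t = - \frac{50}{7}$ ($t = 8 \left(- \frac{1}{7}\right) - 6 = - \frac{8}{7} - 6 = - \frac{50}{7} \approx -7.1429$)
$f + t Q{\left(I{\left(6 \right)} \right)} = -24 - \frac{50}{7 \cdot 2} = -24 - \frac{25}{7} = - \frac{193}{7}$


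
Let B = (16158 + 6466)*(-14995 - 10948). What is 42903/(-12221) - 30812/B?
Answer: -62328889561/17754766568 ≈ -3.5105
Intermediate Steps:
B = -586934432 (B = 22624*(-25943) = -586934432)
42903/(-12221) - 30812/B = 42903/(-12221) - 30812/(-586934432) = 42903*(-1/12221) - 30812*(-1/586934432) = -42903/12221 + 7703/146733608 = -62328889561/17754766568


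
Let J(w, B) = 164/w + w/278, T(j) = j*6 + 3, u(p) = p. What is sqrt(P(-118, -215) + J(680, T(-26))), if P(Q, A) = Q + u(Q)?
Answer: I*sqrt(130276467030)/23630 ≈ 15.275*I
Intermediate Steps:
T(j) = 3 + 6*j (T(j) = 6*j + 3 = 3 + 6*j)
P(Q, A) = 2*Q (P(Q, A) = Q + Q = 2*Q)
J(w, B) = 164/w + w/278 (J(w, B) = 164/w + w*(1/278) = 164/w + w/278)
sqrt(P(-118, -215) + J(680, T(-26))) = sqrt(2*(-118) + (164/680 + (1/278)*680)) = sqrt(-236 + (164*(1/680) + 340/139)) = sqrt(-236 + (41/170 + 340/139)) = sqrt(-236 + 63499/23630) = sqrt(-5513181/23630) = I*sqrt(130276467030)/23630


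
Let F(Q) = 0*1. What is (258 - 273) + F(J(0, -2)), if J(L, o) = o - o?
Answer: -15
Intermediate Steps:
J(L, o) = 0
F(Q) = 0
(258 - 273) + F(J(0, -2)) = (258 - 273) + 0 = -15 + 0 = -15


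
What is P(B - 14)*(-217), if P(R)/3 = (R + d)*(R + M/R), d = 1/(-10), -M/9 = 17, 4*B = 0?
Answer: -563859/20 ≈ -28193.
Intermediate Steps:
B = 0 (B = (1/4)*0 = 0)
M = -153 (M = -9*17 = -153)
d = -1/10 ≈ -0.10000
P(R) = 3*(-1/10 + R)*(R - 153/R) (P(R) = 3*((R - 1/10)*(R - 153/R)) = 3*((-1/10 + R)*(R - 153/R)) = 3*(-1/10 + R)*(R - 153/R))
P(B - 14)*(-217) = (3*(153 + (0 - 14)*(-1530 - (0 - 14) + 10*(0 - 14)**2))/(10*(0 - 14)))*(-217) = ((3/10)*(153 - 14*(-1530 - 1*(-14) + 10*(-14)**2))/(-14))*(-217) = ((3/10)*(-1/14)*(153 - 14*(-1530 + 14 + 10*196)))*(-217) = ((3/10)*(-1/14)*(153 - 14*(-1530 + 14 + 1960)))*(-217) = ((3/10)*(-1/14)*(153 - 14*444))*(-217) = ((3/10)*(-1/14)*(153 - 6216))*(-217) = ((3/10)*(-1/14)*(-6063))*(-217) = (18189/140)*(-217) = -563859/20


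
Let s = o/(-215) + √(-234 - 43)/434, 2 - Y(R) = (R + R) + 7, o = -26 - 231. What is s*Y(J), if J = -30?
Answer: 2827/43 + 55*I*√277/434 ≈ 65.744 + 2.1092*I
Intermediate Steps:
o = -257
Y(R) = -5 - 2*R (Y(R) = 2 - ((R + R) + 7) = 2 - (2*R + 7) = 2 - (7 + 2*R) = 2 + (-7 - 2*R) = -5 - 2*R)
s = 257/215 + I*√277/434 (s = -257/(-215) + √(-234 - 43)/434 = -257*(-1/215) + √(-277)*(1/434) = 257/215 + (I*√277)*(1/434) = 257/215 + I*√277/434 ≈ 1.1953 + 0.038349*I)
s*Y(J) = (257/215 + I*√277/434)*(-5 - 2*(-30)) = (257/215 + I*√277/434)*(-5 + 60) = (257/215 + I*√277/434)*55 = 2827/43 + 55*I*√277/434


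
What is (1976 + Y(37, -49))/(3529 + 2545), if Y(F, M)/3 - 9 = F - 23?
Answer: 2045/6074 ≈ 0.33668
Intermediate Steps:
Y(F, M) = -42 + 3*F (Y(F, M) = 27 + 3*(F - 23) = 27 + 3*(-23 + F) = 27 + (-69 + 3*F) = -42 + 3*F)
(1976 + Y(37, -49))/(3529 + 2545) = (1976 + (-42 + 3*37))/(3529 + 2545) = (1976 + (-42 + 111))/6074 = (1976 + 69)*(1/6074) = 2045*(1/6074) = 2045/6074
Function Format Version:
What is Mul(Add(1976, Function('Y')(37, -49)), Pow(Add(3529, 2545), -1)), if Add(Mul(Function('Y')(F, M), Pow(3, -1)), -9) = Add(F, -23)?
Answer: Rational(2045, 6074) ≈ 0.33668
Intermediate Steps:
Function('Y')(F, M) = Add(-42, Mul(3, F)) (Function('Y')(F, M) = Add(27, Mul(3, Add(F, -23))) = Add(27, Mul(3, Add(-23, F))) = Add(27, Add(-69, Mul(3, F))) = Add(-42, Mul(3, F)))
Mul(Add(1976, Function('Y')(37, -49)), Pow(Add(3529, 2545), -1)) = Mul(Add(1976, Add(-42, Mul(3, 37))), Pow(Add(3529, 2545), -1)) = Mul(Add(1976, Add(-42, 111)), Pow(6074, -1)) = Mul(Add(1976, 69), Rational(1, 6074)) = Mul(2045, Rational(1, 6074)) = Rational(2045, 6074)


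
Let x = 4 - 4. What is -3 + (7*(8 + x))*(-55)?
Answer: -3083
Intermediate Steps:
x = 0
-3 + (7*(8 + x))*(-55) = -3 + (7*(8 + 0))*(-55) = -3 + (7*8)*(-55) = -3 + 56*(-55) = -3 - 3080 = -3083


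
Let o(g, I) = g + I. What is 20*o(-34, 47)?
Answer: 260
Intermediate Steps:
o(g, I) = I + g
20*o(-34, 47) = 20*(47 - 34) = 20*13 = 260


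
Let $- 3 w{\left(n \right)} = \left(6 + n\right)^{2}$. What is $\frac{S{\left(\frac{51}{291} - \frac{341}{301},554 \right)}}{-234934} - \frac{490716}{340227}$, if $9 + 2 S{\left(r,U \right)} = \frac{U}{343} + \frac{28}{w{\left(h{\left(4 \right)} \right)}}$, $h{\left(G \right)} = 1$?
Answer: $- \frac{8787227428213}{6092510061372} \approx -1.4423$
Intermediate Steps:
$w{\left(n \right)} = - \frac{\left(6 + n\right)^{2}}{3}$
$S{\left(r,U \right)} = - \frac{75}{14} + \frac{U}{686}$ ($S{\left(r,U \right)} = - \frac{9}{2} + \frac{\frac{U}{343} + \frac{28}{\left(- \frac{1}{3}\right) \left(6 + 1\right)^{2}}}{2} = - \frac{9}{2} + \frac{U \frac{1}{343} + \frac{28}{\left(- \frac{1}{3}\right) 7^{2}}}{2} = - \frac{9}{2} + \frac{\frac{U}{343} + \frac{28}{\left(- \frac{1}{3}\right) 49}}{2} = - \frac{9}{2} + \frac{\frac{U}{343} + \frac{28}{- \frac{49}{3}}}{2} = - \frac{9}{2} + \frac{\frac{U}{343} + 28 \left(- \frac{3}{49}\right)}{2} = - \frac{9}{2} + \frac{\frac{U}{343} - \frac{12}{7}}{2} = - \frac{9}{2} + \frac{- \frac{12}{7} + \frac{U}{343}}{2} = - \frac{9}{2} + \left(- \frac{6}{7} + \frac{U}{686}\right) = - \frac{75}{14} + \frac{U}{686}$)
$\frac{S{\left(\frac{51}{291} - \frac{341}{301},554 \right)}}{-234934} - \frac{490716}{340227} = \frac{- \frac{75}{14} + \frac{1}{686} \cdot 554}{-234934} - \frac{490716}{340227} = \left(- \frac{75}{14} + \frac{277}{343}\right) \left(- \frac{1}{234934}\right) - \frac{54524}{37803} = \left(- \frac{3121}{686}\right) \left(- \frac{1}{234934}\right) - \frac{54524}{37803} = \frac{3121}{161164724} - \frac{54524}{37803} = - \frac{8787227428213}{6092510061372}$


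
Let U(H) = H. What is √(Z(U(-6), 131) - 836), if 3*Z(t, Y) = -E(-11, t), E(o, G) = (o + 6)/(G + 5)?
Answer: I*√7539/3 ≈ 28.942*I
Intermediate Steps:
E(o, G) = (6 + o)/(5 + G)
Z(t, Y) = 5/(3*(5 + t)) (Z(t, Y) = (-(6 - 11)/(5 + t))/3 = (-(-5)/(5 + t))/3 = (5/(5 + t))/3 = 5/(3*(5 + t)))
√(Z(U(-6), 131) - 836) = √(5/(3*(5 - 6)) - 836) = √((5/3)/(-1) - 836) = √((5/3)*(-1) - 836) = √(-5/3 - 836) = √(-2513/3) = I*√7539/3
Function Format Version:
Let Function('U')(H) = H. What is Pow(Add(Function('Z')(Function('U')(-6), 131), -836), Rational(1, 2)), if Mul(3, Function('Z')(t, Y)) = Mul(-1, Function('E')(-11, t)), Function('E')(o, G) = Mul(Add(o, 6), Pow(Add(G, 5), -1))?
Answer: Mul(Rational(1, 3), I, Pow(7539, Rational(1, 2))) ≈ Mul(28.942, I)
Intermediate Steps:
Function('E')(o, G) = Mul(Pow(Add(5, G), -1), Add(6, o)) (Function('E')(o, G) = Mul(Add(6, o), Pow(Add(5, G), -1)) = Mul(Pow(Add(5, G), -1), Add(6, o)))
Function('Z')(t, Y) = Mul(Rational(5, 3), Pow(Add(5, t), -1)) (Function('Z')(t, Y) = Mul(Rational(1, 3), Mul(-1, Mul(Pow(Add(5, t), -1), Add(6, -11)))) = Mul(Rational(1, 3), Mul(-1, Mul(Pow(Add(5, t), -1), -5))) = Mul(Rational(1, 3), Mul(-1, Mul(-5, Pow(Add(5, t), -1)))) = Mul(Rational(1, 3), Mul(5, Pow(Add(5, t), -1))) = Mul(Rational(5, 3), Pow(Add(5, t), -1)))
Pow(Add(Function('Z')(Function('U')(-6), 131), -836), Rational(1, 2)) = Pow(Add(Mul(Rational(5, 3), Pow(Add(5, -6), -1)), -836), Rational(1, 2)) = Pow(Add(Mul(Rational(5, 3), Pow(-1, -1)), -836), Rational(1, 2)) = Pow(Add(Mul(Rational(5, 3), -1), -836), Rational(1, 2)) = Pow(Add(Rational(-5, 3), -836), Rational(1, 2)) = Pow(Rational(-2513, 3), Rational(1, 2)) = Mul(Rational(1, 3), I, Pow(7539, Rational(1, 2)))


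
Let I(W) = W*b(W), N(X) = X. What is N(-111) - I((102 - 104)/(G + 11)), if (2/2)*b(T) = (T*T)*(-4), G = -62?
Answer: -14724229/132651 ≈ -111.00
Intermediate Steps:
b(T) = -4*T**2 (b(T) = (T*T)*(-4) = T**2*(-4) = -4*T**2)
I(W) = -4*W**3 (I(W) = W*(-4*W**2) = -4*W**3)
N(-111) - I((102 - 104)/(G + 11)) = -111 - (-4)*((102 - 104)/(-62 + 11))**3 = -111 - (-4)*(-2/(-51))**3 = -111 - (-4)*(-2*(-1/51))**3 = -111 - (-4)*(2/51)**3 = -111 - (-4)*8/132651 = -111 - 1*(-32/132651) = -111 + 32/132651 = -14724229/132651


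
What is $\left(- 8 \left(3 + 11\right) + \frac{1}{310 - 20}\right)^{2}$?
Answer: $\frac{1054885441}{84100} \approx 12543.0$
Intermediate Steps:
$\left(- 8 \left(3 + 11\right) + \frac{1}{310 - 20}\right)^{2} = \left(\left(-8\right) 14 + \frac{1}{290}\right)^{2} = \left(-112 + \frac{1}{290}\right)^{2} = \left(- \frac{32479}{290}\right)^{2} = \frac{1054885441}{84100}$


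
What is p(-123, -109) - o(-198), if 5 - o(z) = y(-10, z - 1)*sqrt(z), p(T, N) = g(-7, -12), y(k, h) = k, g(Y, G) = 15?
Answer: 10 - 30*I*sqrt(22) ≈ 10.0 - 140.71*I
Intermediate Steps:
p(T, N) = 15
o(z) = 5 + 10*sqrt(z) (o(z) = 5 - (-10)*sqrt(z) = 5 + 10*sqrt(z))
p(-123, -109) - o(-198) = 15 - (5 + 10*sqrt(-198)) = 15 - (5 + 10*(3*I*sqrt(22))) = 15 - (5 + 30*I*sqrt(22)) = 15 + (-5 - 30*I*sqrt(22)) = 10 - 30*I*sqrt(22)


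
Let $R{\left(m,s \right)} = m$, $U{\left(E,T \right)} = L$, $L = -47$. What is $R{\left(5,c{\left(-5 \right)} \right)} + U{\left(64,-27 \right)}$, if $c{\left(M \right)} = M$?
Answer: $-42$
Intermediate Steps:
$U{\left(E,T \right)} = -47$
$R{\left(5,c{\left(-5 \right)} \right)} + U{\left(64,-27 \right)} = 5 - 47 = -42$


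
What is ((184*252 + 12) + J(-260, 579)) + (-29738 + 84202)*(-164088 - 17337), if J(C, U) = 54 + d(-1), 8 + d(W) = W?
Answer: -9881084775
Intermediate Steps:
d(W) = -8 + W
J(C, U) = 45 (J(C, U) = 54 + (-8 - 1) = 54 - 9 = 45)
((184*252 + 12) + J(-260, 579)) + (-29738 + 84202)*(-164088 - 17337) = ((184*252 + 12) + 45) + (-29738 + 84202)*(-164088 - 17337) = ((46368 + 12) + 45) + 54464*(-181425) = (46380 + 45) - 9881131200 = 46425 - 9881131200 = -9881084775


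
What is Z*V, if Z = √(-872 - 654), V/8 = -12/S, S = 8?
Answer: -12*I*√1526 ≈ -468.77*I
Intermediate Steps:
V = -12 (V = 8*(-12/8) = 8*(-12*⅛) = 8*(-3/2) = -12)
Z = I*√1526 (Z = √(-1526) = I*√1526 ≈ 39.064*I)
Z*V = (I*√1526)*(-12) = -12*I*√1526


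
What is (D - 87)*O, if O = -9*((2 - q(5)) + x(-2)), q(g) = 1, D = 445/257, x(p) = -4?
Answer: -591678/257 ≈ -2302.3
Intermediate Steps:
D = 445/257 (D = 445*(1/257) = 445/257 ≈ 1.7315)
O = 27 (O = -9*((2 - 1*1) - 4) = -9*((2 - 1) - 4) = -9*(1 - 4) = -9*(-3) = 27)
(D - 87)*O = (445/257 - 87)*27 = -21914/257*27 = -591678/257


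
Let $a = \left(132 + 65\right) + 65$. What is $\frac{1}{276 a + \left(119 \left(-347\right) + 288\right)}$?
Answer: $\frac{1}{31307} \approx 3.1942 \cdot 10^{-5}$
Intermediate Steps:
$a = 262$ ($a = 197 + 65 = 262$)
$\frac{1}{276 a + \left(119 \left(-347\right) + 288\right)} = \frac{1}{276 \cdot 262 + \left(119 \left(-347\right) + 288\right)} = \frac{1}{72312 + \left(-41293 + 288\right)} = \frac{1}{72312 - 41005} = \frac{1}{31307}$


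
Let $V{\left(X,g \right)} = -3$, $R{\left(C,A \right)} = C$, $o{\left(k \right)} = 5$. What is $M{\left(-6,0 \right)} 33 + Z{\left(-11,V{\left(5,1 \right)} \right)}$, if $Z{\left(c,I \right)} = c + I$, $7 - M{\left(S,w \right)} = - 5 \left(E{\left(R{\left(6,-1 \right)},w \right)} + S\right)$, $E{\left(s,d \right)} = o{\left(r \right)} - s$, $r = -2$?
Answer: $-938$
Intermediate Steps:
$E{\left(s,d \right)} = 5 - s$
$M{\left(S,w \right)} = 2 + 5 S$ ($M{\left(S,w \right)} = 7 - - 5 \left(\left(5 - 6\right) + S\right) = 7 - - 5 \left(-1 + S\right) = 7 - \left(5 - 5 S\right) = 7 + \left(-5 + 5 S\right) = 2 + 5 S$)
$Z{\left(c,I \right)} = I + c$
$M{\left(-6,0 \right)} 33 + Z{\left(-11,V{\left(5,1 \right)} \right)} = \left(2 + 5 \left(-6\right)\right) 33 - 14 = \left(2 - 30\right) 33 - 14 = \left(-28\right) 33 - 14 = -924 - 14 = -938$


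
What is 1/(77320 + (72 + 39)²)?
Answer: 1/89641 ≈ 1.1156e-5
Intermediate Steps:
1/(77320 + (72 + 39)²) = 1/(77320 + 111²) = 1/(77320 + 12321) = 1/89641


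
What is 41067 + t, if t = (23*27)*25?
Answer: 56592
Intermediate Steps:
t = 15525 (t = 621*25 = 15525)
41067 + t = 41067 + 15525 = 56592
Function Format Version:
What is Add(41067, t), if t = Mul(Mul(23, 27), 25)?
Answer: 56592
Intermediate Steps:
t = 15525 (t = Mul(621, 25) = 15525)
Add(41067, t) = Add(41067, 15525) = 56592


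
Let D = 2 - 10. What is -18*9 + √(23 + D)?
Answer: -162 + √15 ≈ -158.13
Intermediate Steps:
D = -8
-18*9 + √(23 + D) = -18*9 + √(23 - 8) = -162 + √15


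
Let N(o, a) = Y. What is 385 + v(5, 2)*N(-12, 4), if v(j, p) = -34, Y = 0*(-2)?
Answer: 385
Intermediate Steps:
Y = 0
N(o, a) = 0
385 + v(5, 2)*N(-12, 4) = 385 - 34*0 = 385 + 0 = 385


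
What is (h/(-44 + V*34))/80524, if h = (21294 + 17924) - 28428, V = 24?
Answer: 5395/31082264 ≈ 0.00017357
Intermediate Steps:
h = 10790 (h = 39218 - 28428 = 10790)
(h/(-44 + V*34))/80524 = (10790/(-44 + 24*34))/80524 = (10790/(-44 + 816))*(1/80524) = (10790/772)*(1/80524) = (10790*(1/772))*(1/80524) = (5395/386)*(1/80524) = 5395/31082264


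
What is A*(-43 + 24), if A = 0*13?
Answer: 0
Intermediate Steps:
A = 0
A*(-43 + 24) = 0*(-43 + 24) = 0*(-19) = 0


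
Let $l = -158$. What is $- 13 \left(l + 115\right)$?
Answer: $559$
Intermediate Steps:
$- 13 \left(l + 115\right) = - 13 \left(-158 + 115\right) = \left(-13\right) \left(-43\right) = 559$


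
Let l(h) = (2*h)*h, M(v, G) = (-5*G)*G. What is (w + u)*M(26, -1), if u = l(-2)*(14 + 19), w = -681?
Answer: 2085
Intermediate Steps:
M(v, G) = -5*G²
l(h) = 2*h²
u = 264 (u = (2*(-2)²)*(14 + 19) = (2*4)*33 = 8*33 = 264)
(w + u)*M(26, -1) = (-681 + 264)*(-5*(-1)²) = -(-2085) = -417*(-5) = 2085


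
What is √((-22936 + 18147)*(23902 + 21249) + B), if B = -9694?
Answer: 7*I*√4413017 ≈ 14705.0*I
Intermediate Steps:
√((-22936 + 18147)*(23902 + 21249) + B) = √((-22936 + 18147)*(23902 + 21249) - 9694) = √(-4789*45151 - 9694) = √(-216228139 - 9694) = √(-216237833) = 7*I*√4413017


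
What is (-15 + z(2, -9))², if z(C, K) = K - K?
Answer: 225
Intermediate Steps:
z(C, K) = 0
(-15 + z(2, -9))² = (-15 + 0)² = (-15)² = 225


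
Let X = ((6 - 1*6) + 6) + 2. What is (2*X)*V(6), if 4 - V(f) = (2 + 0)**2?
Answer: 0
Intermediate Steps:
X = 8 (X = ((6 - 6) + 6) + 2 = (0 + 6) + 2 = 6 + 2 = 8)
V(f) = 0 (V(f) = 4 - (2 + 0)**2 = 4 - 1*2**2 = 4 - 1*4 = 4 - 4 = 0)
(2*X)*V(6) = (2*8)*0 = 16*0 = 0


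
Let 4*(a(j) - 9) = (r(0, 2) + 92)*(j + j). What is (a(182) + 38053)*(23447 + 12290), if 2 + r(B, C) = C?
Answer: 1659411858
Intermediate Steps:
r(B, C) = -2 + C
a(j) = 9 + 46*j (a(j) = 9 + (((-2 + 2) + 92)*(j + j))/4 = 9 + ((0 + 92)*(2*j))/4 = 9 + (92*(2*j))/4 = 9 + (184*j)/4 = 9 + 46*j)
(a(182) + 38053)*(23447 + 12290) = ((9 + 46*182) + 38053)*(23447 + 12290) = ((9 + 8372) + 38053)*35737 = (8381 + 38053)*35737 = 46434*35737 = 1659411858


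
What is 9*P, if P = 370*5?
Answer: 16650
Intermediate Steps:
P = 1850
9*P = 9*1850 = 16650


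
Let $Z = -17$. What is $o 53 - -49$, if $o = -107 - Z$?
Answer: $-4721$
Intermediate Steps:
$o = -90$ ($o = -107 - -17 = -107 + 17 = -90$)
$o 53 - -49 = \left(-90\right) 53 - -49 = -4770 + 49 = -4721$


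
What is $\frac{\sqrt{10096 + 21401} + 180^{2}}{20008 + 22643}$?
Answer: $\frac{3600}{4739} + \frac{\sqrt{31497}}{42651} \approx 0.76381$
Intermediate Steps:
$\frac{\sqrt{10096 + 21401} + 180^{2}}{20008 + 22643} = \frac{\sqrt{31497} + 32400}{42651} = \left(32400 + \sqrt{31497}\right) \frac{1}{42651} = \frac{3600}{4739} + \frac{\sqrt{31497}}{42651}$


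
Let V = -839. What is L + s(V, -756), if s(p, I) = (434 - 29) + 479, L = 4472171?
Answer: 4473055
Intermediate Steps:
s(p, I) = 884 (s(p, I) = 405 + 479 = 884)
L + s(V, -756) = 4472171 + 884 = 4473055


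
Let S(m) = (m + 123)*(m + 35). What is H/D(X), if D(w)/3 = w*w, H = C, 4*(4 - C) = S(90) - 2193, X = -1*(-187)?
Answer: -6104/104907 ≈ -0.058185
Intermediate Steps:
S(m) = (35 + m)*(123 + m) (S(m) = (123 + m)*(35 + m) = (35 + m)*(123 + m))
X = 187
C = -6104 (C = 4 - ((4305 + 90**2 + 158*90) - 2193)/4 = 4 - ((4305 + 8100 + 14220) - 2193)/4 = 4 - (26625 - 2193)/4 = 4 - 1/4*24432 = 4 - 6108 = -6104)
H = -6104
D(w) = 3*w**2 (D(w) = 3*(w*w) = 3*w**2)
H/D(X) = -6104/(3*187**2) = -6104/(3*34969) = -6104/104907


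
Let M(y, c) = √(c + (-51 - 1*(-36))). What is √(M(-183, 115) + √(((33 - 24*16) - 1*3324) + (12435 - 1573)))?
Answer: √(10 + √7187) ≈ 9.7353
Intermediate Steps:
M(y, c) = √(-15 + c) (M(y, c) = √(c + (-51 + 36)) = √(c - 15) = √(-15 + c))
√(M(-183, 115) + √(((33 - 24*16) - 1*3324) + (12435 - 1573))) = √(√(-15 + 115) + √(((33 - 24*16) - 1*3324) + (12435 - 1573))) = √(√100 + √(((33 - 384) - 3324) + 10862)) = √(10 + √((-351 - 3324) + 10862)) = √(10 + √(-3675 + 10862)) = √(10 + √7187)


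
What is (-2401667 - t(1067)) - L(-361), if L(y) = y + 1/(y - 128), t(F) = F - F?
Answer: -1174238633/489 ≈ -2.4013e+6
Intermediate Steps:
t(F) = 0
L(y) = y + 1/(-128 + y)
(-2401667 - t(1067)) - L(-361) = (-2401667 - 1*0) - (1 + (-361)**2 - 128*(-361))/(-128 - 361) = (-2401667 + 0) - (1 + 130321 + 46208)/(-489) = -2401667 - (-1)*176530/489 = -2401667 - 1*(-176530/489) = -2401667 + 176530/489 = -1174238633/489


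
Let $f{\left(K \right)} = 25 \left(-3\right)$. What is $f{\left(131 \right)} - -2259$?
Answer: $2184$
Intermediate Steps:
$f{\left(K \right)} = -75$
$f{\left(131 \right)} - -2259 = -75 - -2259 = -75 + 2259 = 2184$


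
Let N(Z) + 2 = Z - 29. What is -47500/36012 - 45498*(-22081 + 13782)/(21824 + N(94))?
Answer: 79050324967/4582527 ≈ 17250.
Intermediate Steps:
N(Z) = -31 + Z (N(Z) = -2 + (Z - 29) = -2 + (-29 + Z) = -31 + Z)
-47500/36012 - 45498*(-22081 + 13782)/(21824 + N(94)) = -47500/36012 - 45498*(-22081 + 13782)/(21824 + (-31 + 94)) = -47500*1/36012 - 45498*(-8299/(21824 + 63)) = -11875/9003 - 45498/(21887*(-1/8299)) = -11875/9003 - 45498/(-509/193) = -11875/9003 - 45498*(-193/509) = -11875/9003 + 8781114/509 = 79050324967/4582527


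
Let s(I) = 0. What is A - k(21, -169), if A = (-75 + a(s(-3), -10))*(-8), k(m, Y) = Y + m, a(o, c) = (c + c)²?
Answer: -2452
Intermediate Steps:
a(o, c) = 4*c² (a(o, c) = (2*c)² = 4*c²)
A = -2600 (A = (-75 + 4*(-10)²)*(-8) = (-75 + 4*100)*(-8) = (-75 + 400)*(-8) = 325*(-8) = -2600)
A - k(21, -169) = -2600 - (-169 + 21) = -2600 - 1*(-148) = -2600 + 148 = -2452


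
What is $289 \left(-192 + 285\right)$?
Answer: $26877$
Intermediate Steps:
$289 \left(-192 + 285\right) = 289 \cdot 93 = 26877$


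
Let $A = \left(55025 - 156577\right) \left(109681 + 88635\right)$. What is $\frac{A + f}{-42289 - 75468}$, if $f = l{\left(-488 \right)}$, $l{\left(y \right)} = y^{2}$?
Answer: $\frac{20139148288}{117757} \approx 1.7102 \cdot 10^{5}$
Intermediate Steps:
$A = -20139386432$ ($A = \left(-101552\right) 198316 = -20139386432$)
$f = 238144$ ($f = \left(-488\right)^{2} = 238144$)
$\frac{A + f}{-42289 - 75468} = \frac{-20139386432 + 238144}{-42289 - 75468} = - \frac{20139148288}{-117757} = \left(-20139148288\right) \left(- \frac{1}{117757}\right) = \frac{20139148288}{117757}$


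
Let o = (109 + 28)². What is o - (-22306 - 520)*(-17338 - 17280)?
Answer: -790171699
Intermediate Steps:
o = 18769 (o = 137² = 18769)
o - (-22306 - 520)*(-17338 - 17280) = 18769 - (-22306 - 520)*(-17338 - 17280) = 18769 - (-22826)*(-34618) = 18769 - 1*790190468 = 18769 - 790190468 = -790171699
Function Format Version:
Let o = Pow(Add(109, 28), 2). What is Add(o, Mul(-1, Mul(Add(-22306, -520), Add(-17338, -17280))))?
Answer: -790171699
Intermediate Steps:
o = 18769 (o = Pow(137, 2) = 18769)
Add(o, Mul(-1, Mul(Add(-22306, -520), Add(-17338, -17280)))) = Add(18769, Mul(-1, Mul(Add(-22306, -520), Add(-17338, -17280)))) = Add(18769, Mul(-1, Mul(-22826, -34618))) = Add(18769, Mul(-1, 790190468)) = Add(18769, -790190468) = -790171699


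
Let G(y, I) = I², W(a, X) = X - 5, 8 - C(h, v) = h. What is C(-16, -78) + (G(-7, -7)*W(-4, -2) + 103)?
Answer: -216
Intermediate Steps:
C(h, v) = 8 - h
W(a, X) = -5 + X
C(-16, -78) + (G(-7, -7)*W(-4, -2) + 103) = (8 - 1*(-16)) + ((-7)²*(-5 - 2) + 103) = (8 + 16) + (49*(-7) + 103) = 24 + (-343 + 103) = 24 - 240 = -216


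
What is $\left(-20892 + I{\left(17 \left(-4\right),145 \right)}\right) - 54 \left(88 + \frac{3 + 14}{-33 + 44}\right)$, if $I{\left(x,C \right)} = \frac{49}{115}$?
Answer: $- \frac{32544691}{1265} \approx -25727.0$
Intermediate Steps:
$I{\left(x,C \right)} = \frac{49}{115}$ ($I{\left(x,C \right)} = 49 \cdot \frac{1}{115} = \frac{49}{115}$)
$\left(-20892 + I{\left(17 \left(-4\right),145 \right)}\right) - 54 \left(88 + \frac{3 + 14}{-33 + 44}\right) = \left(-20892 + \frac{49}{115}\right) - 54 \left(88 + \frac{3 + 14}{-33 + 44}\right) = - \frac{2402531}{115} - 54 \left(88 + \frac{17}{11}\right) = - \frac{2402531}{115} - \frac{53190}{11} = - \frac{32544691}{1265}$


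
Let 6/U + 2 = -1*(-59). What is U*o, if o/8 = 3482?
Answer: 55712/19 ≈ 2932.2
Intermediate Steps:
o = 27856 (o = 8*3482 = 27856)
U = 2/19 (U = 6/(-2 - 1*(-59)) = 6/(-2 + 59) = 6/57 = 6*(1/57) = 2/19 ≈ 0.10526)
U*o = (2/19)*27856 = 55712/19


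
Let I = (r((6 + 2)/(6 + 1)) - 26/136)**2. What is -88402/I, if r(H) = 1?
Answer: -408770848/3025 ≈ -1.3513e+5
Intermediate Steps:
I = 3025/4624 (I = (1 - 26/136)**2 = (1 - 26*1/136)**2 = (1 - 13/68)**2 = (55/68)**2 = 3025/4624 ≈ 0.65420)
-88402/I = -88402/3025/4624 = -88402*4624/3025 = -408770848/3025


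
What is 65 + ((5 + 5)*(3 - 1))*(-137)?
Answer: -2675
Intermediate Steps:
65 + ((5 + 5)*(3 - 1))*(-137) = 65 + (10*2)*(-137) = 65 + 20*(-137) = 65 - 2740 = -2675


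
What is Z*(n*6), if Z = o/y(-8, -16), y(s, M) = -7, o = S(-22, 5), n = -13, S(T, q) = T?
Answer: -1716/7 ≈ -245.14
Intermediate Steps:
o = -22
Z = 22/7 (Z = -22/(-7) = -22*(-⅐) = 22/7 ≈ 3.1429)
Z*(n*6) = 22*(-13*6)/7 = (22/7)*(-78) = -1716/7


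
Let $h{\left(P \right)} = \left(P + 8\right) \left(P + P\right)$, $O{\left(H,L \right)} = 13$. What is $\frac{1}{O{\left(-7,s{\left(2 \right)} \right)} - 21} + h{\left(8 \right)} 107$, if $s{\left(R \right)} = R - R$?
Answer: $\frac{219135}{8} \approx 27392.0$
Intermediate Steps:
$s{\left(R \right)} = 0$
$h{\left(P \right)} = 2 P \left(8 + P\right)$ ($h{\left(P \right)} = \left(8 + P\right) 2 P = 2 P \left(8 + P\right)$)
$\frac{1}{O{\left(-7,s{\left(2 \right)} \right)} - 21} + h{\left(8 \right)} 107 = \frac{1}{13 - 21} + 2 \cdot 8 \left(8 + 8\right) 107 = \frac{1}{-8} + 2 \cdot 8 \cdot 16 \cdot 107 = - \frac{1}{8} + 256 \cdot 107 = - \frac{1}{8} + 27392 = \frac{219135}{8}$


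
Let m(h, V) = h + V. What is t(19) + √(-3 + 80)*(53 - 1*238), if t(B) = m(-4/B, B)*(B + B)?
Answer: 714 - 185*√77 ≈ -909.37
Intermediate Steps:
m(h, V) = V + h
t(B) = 2*B*(B - 4/B) (t(B) = (B - 4/B)*(B + B) = (B - 4/B)*(2*B) = 2*B*(B - 4/B))
t(19) + √(-3 + 80)*(53 - 1*238) = (-8 + 2*19²) + √(-3 + 80)*(53 - 1*238) = (-8 + 2*361) + √77*(53 - 238) = (-8 + 722) + √77*(-185) = 714 - 185*√77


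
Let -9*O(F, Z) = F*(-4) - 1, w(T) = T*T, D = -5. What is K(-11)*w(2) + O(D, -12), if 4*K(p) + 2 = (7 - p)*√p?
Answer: -37/9 + 18*I*√11 ≈ -4.1111 + 59.699*I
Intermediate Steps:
w(T) = T²
O(F, Z) = ⅑ + 4*F/9 (O(F, Z) = -(F*(-4) - 1)/9 = -(-4*F - 1)/9 = -(-1 - 4*F)/9 = ⅑ + 4*F/9)
K(p) = -½ + √p*(7 - p)/4 (K(p) = -½ + ((7 - p)*√p)/4 = -½ + (√p*(7 - p))/4 = -½ + √p*(7 - p)/4)
K(-11)*w(2) + O(D, -12) = (-½ - (-11)*I*√11/4 + 7*√(-11)/4)*2² + (⅑ + (4/9)*(-5)) = (-½ - (-11)*I*√11/4 + 7*(I*√11)/4)*4 + (⅑ - 20/9) = (-½ + 11*I*√11/4 + 7*I*√11/4)*4 - 19/9 = (-½ + 9*I*√11/2)*4 - 19/9 = (-2 + 18*I*√11) - 19/9 = -37/9 + 18*I*√11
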